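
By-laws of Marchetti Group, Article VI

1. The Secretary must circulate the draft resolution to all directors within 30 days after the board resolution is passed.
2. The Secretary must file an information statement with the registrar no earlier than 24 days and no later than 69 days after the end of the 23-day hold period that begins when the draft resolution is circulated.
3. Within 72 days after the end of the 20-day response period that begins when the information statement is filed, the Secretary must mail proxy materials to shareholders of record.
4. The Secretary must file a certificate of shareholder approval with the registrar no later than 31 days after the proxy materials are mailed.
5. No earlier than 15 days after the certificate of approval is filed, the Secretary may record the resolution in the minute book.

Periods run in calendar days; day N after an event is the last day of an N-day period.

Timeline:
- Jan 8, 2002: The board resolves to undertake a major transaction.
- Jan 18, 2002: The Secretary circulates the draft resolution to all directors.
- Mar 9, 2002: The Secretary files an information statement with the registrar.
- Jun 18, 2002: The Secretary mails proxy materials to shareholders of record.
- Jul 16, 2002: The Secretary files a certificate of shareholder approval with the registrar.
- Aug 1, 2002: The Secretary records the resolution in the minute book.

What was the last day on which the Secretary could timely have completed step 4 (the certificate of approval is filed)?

Jul 19, 2002

Step 4 runs from Jun 18, 2002, when the proxy materials are mailed. 31 days after Jun 18, 2002 is Jul 19, 2002.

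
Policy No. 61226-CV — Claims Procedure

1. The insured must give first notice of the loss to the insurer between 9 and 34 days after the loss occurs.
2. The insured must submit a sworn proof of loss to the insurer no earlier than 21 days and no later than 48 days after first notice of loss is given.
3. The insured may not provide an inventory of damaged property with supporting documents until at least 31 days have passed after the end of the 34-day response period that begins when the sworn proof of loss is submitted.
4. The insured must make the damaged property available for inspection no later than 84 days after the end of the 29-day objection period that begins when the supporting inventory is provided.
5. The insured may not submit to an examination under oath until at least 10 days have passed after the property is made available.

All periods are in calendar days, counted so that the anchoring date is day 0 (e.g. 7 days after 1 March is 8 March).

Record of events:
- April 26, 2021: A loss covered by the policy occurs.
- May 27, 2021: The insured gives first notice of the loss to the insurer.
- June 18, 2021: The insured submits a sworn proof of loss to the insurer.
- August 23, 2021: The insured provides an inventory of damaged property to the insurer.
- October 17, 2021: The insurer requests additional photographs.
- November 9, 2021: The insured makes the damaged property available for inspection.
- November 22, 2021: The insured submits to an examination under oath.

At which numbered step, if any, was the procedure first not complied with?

(1) the permitted window runs from April 26, 2021 + 9 = May 5, 2021 to April 26, 2021 + 34 = May 30, 2021; done May 27, 2021 — within the window.
(2) the permitted window runs from May 27, 2021 + 21 = June 17, 2021 to May 27, 2021 + 48 = July 14, 2021; done June 18, 2021, which is between those dates.
(3) permitted from July 22, 2021 + 31 days = August 22, 2021 onward; August 23, 2021 is on or after that date.
(4) due by September 21, 2021 + 84 days = December 14, 2021; completed November 9, 2021, before the deadline.
(5) permitted from November 9, 2021 + 10 days = November 19, 2021 onward; done November 22, 2021 — permitted.

None — every step was satisfied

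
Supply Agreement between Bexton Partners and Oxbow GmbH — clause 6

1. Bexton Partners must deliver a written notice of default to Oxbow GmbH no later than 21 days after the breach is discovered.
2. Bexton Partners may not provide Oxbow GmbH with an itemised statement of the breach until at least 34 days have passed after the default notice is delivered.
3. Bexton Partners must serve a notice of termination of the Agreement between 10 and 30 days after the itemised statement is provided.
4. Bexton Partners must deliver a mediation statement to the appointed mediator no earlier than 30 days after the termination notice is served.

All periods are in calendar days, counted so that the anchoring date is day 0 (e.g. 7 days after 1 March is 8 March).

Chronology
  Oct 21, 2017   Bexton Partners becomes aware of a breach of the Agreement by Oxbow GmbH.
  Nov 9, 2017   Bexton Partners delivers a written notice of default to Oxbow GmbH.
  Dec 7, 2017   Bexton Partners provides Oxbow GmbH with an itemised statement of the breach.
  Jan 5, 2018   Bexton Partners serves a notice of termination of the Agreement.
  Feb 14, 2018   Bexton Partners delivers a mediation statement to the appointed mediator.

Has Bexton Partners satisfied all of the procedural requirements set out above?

Step 1 — counting 21 days from Oct 21, 2017 (when the breach is discovered) gives a deadline of Nov 11, 2017; Nov 9, 2017 is within that limit.
Step 2 — must wait 34 days from Nov 9, 2017 (when the default notice is delivered), so not before Dec 13, 2017; acted on Dec 7, 2017, 6 days prematurely.

No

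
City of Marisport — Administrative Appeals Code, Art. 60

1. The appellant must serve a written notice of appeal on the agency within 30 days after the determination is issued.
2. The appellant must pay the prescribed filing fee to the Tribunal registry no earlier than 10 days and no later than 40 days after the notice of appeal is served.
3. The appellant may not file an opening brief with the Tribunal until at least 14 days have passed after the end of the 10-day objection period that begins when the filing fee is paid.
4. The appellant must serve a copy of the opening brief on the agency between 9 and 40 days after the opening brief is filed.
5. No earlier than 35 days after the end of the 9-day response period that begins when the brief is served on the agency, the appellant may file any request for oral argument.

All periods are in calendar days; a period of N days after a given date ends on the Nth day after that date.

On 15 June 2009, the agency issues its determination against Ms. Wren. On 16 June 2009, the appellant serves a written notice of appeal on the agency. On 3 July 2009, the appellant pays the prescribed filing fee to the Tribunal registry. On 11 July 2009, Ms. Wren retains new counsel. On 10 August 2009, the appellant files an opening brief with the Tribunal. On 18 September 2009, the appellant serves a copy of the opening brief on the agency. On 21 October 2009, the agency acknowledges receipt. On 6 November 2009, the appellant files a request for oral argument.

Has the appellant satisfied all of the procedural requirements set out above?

Step 1: 30 days after 15 June 2009 (when the determination is issued) is 15 July 2009; completed 16 June 2009, before the deadline.
Step 2: the window is 10–40 days after 16 June 2009 (when the notice of appeal is served), so 26 June 2009 through 26 July 2009; 3 July 2009 falls inside that range.
Step 3: the earliest permitted date is 14 days after 13 July 2009 (end of the 10-day objection period, which began when the filing fee is paid on 3 July 2009), i.e. 27 July 2009; done 10 August 2009, after the minimum wait.
Step 4: the window is 9–40 days after 10 August 2009 (when the opening brief is filed), so 19 August 2009 through 19 September 2009; done 18 September 2009 — within the window.
Step 5: the earliest permitted date is 35 days after 27 September 2009 (end of the 9-day response period, which began when the brief is served on the agency on 18 September 2009), i.e. 1 November 2009; 6 November 2009 is on or after that date.

Yes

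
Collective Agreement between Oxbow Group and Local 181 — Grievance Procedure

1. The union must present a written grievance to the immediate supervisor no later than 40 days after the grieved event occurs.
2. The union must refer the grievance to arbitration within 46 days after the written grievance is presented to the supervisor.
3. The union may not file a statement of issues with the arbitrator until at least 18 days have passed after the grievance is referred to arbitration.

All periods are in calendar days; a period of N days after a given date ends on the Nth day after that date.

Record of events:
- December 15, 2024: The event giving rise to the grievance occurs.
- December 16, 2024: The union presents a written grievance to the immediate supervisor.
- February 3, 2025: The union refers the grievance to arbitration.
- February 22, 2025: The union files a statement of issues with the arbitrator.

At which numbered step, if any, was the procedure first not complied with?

Step 2

(1) due by December 15, 2024 + 40 days = January 24, 2025; completed December 16, 2024, before the deadline.
(2) due by December 16, 2024 + 46 days = January 31, 2025; not done until February 3, 2025, 3 days after the deadline.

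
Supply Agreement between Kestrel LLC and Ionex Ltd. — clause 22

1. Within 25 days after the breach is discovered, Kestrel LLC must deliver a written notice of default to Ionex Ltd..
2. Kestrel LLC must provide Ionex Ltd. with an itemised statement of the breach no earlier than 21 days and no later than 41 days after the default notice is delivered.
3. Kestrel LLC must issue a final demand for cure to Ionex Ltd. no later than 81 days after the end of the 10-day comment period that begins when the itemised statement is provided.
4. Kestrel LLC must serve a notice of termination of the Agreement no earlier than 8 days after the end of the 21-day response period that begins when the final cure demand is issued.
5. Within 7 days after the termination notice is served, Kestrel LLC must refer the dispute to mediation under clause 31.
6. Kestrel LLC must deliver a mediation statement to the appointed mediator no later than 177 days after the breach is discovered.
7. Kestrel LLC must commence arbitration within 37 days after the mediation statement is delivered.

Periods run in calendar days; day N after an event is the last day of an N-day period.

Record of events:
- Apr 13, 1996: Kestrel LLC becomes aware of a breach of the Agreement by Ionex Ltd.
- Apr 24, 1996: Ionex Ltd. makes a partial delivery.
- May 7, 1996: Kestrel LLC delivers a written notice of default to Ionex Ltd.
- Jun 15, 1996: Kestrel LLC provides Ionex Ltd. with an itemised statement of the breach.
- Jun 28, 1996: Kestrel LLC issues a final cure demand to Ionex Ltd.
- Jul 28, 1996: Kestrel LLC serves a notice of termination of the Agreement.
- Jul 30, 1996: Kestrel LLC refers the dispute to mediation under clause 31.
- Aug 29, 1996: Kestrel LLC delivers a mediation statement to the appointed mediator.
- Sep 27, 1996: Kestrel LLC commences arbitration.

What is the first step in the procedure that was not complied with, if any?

Step 1: 25 days after Apr 13, 1996 (when the breach is discovered) is May 8, 1996; May 7, 1996 is within that limit.
Step 2: the window is 21–41 days after May 7, 1996 (when the default notice is delivered), so May 28, 1996 through Jun 17, 1996; done Jun 15, 1996, which is between those dates.
Step 3: 81 days after Jun 25, 1996 (end of the 10-day comment period, which began when the itemised statement is provided on Jun 15, 1996) is Sep 14, 1996; done Jun 28, 1996 — timely.
Step 4: the earliest permitted date is 8 days after Jul 19, 1996 (end of the 21-day response period, which began when the final cure demand is issued on Jun 28, 1996), i.e. Jul 27, 1996; Jul 28, 1996 is on or after that date.
Step 5: 7 days after Jul 28, 1996 (when the termination notice is served) is Aug 4, 1996; Jul 30, 1996 is within that limit.
Step 6: 177 days after Apr 13, 1996 (when the breach is discovered) is Oct 7, 1996; done Aug 29, 1996 — timely.
Step 7: 37 days after Aug 29, 1996 (when the mediation statement is delivered) is Oct 5, 1996; completed Sep 27, 1996, before the deadline.

None — every step was satisfied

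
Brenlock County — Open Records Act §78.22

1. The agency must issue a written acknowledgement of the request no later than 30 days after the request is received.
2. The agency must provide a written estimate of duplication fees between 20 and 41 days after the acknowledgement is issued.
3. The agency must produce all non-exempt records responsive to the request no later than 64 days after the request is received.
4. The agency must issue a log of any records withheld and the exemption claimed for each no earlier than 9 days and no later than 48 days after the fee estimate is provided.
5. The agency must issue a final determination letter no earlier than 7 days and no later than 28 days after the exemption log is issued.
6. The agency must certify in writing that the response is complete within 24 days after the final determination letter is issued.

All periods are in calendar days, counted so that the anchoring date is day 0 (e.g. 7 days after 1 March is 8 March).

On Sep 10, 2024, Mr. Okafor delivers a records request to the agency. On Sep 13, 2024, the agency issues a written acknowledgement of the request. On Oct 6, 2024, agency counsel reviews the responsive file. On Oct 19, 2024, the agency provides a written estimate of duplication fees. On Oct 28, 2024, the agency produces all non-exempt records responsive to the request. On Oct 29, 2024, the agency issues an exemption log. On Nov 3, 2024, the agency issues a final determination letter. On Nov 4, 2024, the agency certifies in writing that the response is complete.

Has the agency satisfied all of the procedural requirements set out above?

Step 1 — counting 30 days from Sep 10, 2024 (when the request is received) gives a deadline of Oct 10, 2024; done Sep 13, 2024 — timely.
Step 2 — 20 and 41 days from Sep 13, 2024 (when the acknowledgement is issued) are Oct 3, 2024 and Oct 24, 2024 respectively; done Oct 19, 2024 — within the window.
Step 3 — counting 64 days from Sep 10, 2024 (when the request is received) gives a deadline of Nov 13, 2024; completed Oct 28, 2024, before the deadline.
Step 4 — 9 and 48 days from Oct 19, 2024 (when the fee estimate is provided) are Oct 28, 2024 and Dec 6, 2024 respectively; Oct 29, 2024 falls inside that range.
Step 5 — 7 and 28 days from Oct 29, 2024 (when the exemption log is issued) are Nov 5, 2024 and Nov 26, 2024 respectively; Nov 3, 2024 is 2 days too early.
Later steps need not be reached.

No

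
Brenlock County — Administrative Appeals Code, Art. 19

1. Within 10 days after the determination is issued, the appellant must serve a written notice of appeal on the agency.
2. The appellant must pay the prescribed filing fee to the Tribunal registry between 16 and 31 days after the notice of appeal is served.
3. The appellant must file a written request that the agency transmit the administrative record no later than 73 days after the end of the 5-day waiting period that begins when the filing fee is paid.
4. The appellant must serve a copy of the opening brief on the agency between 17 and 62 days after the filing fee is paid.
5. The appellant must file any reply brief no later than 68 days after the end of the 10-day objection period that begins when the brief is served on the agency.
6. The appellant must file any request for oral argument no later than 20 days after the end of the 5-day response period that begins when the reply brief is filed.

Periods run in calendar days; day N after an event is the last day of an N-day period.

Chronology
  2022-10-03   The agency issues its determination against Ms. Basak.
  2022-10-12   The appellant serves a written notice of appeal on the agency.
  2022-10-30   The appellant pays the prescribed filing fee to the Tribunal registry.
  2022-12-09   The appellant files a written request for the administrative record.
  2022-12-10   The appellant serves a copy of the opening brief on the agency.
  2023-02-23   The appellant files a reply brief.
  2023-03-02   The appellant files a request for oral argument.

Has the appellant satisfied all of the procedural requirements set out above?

(1) due by 2022-10-03 + 10 days = 2022-10-13; completed 2022-10-12, before the deadline.
(2) the permitted window runs from 2022-10-12 + 16 = 2022-10-28 to 2022-10-12 + 31 = 2022-11-12; 2022-10-30 falls inside that range.
(3) due by 2022-11-04 + 73 days = 2023-01-16; 2022-12-09 is within that limit.
(4) the permitted window runs from 2022-10-30 + 17 = 2022-11-16 to 2022-10-30 + 62 = 2022-12-31; done 2022-12-10 — within the window.
(5) due by 2022-12-20 + 68 days = 2023-02-26; done 2023-02-23 — timely.
(6) due by 2023-02-28 + 20 days = 2023-03-20; done 2023-03-02 — timely.

Yes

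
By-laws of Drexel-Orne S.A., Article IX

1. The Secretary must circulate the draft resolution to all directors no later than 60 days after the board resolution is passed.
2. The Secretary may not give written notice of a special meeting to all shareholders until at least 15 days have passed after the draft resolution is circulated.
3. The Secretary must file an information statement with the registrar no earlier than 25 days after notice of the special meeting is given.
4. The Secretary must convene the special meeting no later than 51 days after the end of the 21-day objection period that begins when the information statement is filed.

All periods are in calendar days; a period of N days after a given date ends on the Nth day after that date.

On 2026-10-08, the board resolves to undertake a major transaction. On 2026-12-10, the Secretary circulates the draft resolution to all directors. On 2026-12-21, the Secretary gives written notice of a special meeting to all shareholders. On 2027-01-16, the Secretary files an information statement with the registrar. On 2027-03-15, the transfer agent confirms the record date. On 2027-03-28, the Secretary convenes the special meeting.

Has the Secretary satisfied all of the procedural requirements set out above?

No

Step 1 — counting 60 days from 2026-10-08 (when the board resolution is passed) gives a deadline of 2026-12-07; not done until 2026-12-10, 3 days after the deadline.
The analysis stops there.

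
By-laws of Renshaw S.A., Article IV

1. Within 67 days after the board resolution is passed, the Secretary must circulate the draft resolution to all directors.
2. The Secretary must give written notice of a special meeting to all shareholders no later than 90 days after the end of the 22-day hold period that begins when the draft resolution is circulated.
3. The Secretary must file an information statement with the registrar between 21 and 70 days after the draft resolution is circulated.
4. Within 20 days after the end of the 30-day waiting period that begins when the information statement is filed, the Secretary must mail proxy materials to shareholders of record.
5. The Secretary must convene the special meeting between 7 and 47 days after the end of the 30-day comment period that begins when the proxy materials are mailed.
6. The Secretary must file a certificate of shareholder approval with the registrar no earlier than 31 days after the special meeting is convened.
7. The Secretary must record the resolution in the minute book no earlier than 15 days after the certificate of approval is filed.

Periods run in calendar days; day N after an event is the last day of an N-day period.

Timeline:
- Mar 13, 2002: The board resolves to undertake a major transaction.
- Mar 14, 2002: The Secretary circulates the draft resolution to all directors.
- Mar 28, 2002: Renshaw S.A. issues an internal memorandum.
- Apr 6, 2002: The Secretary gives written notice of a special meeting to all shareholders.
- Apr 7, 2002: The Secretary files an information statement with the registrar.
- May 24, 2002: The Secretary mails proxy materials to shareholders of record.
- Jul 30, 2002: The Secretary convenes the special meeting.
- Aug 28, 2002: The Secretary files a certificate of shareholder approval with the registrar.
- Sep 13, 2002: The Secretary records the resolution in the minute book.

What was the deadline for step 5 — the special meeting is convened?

The proxy materials are mailed on May 24, 2002; the 30-day comment period therefore ends Jun 23, 2002, and step 5 runs from that date. The window is 7–47 days after Jun 23, 2002; it closes on Aug 9, 2002.

Aug 9, 2002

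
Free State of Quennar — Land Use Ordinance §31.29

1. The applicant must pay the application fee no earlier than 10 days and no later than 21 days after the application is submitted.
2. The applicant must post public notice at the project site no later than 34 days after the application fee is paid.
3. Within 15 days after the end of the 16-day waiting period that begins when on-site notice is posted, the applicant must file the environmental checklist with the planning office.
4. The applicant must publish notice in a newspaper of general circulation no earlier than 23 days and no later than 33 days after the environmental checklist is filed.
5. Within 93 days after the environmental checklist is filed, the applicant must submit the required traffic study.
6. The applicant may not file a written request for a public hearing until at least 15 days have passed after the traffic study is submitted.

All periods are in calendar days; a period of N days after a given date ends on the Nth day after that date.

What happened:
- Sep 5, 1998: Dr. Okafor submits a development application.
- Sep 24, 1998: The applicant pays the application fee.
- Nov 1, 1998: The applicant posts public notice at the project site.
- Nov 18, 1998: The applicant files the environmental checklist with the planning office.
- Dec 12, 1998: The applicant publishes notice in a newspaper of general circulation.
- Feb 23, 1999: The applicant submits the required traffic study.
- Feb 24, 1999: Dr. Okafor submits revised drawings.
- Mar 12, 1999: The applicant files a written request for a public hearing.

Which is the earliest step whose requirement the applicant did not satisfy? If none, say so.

(1) the permitted window runs from Sep 5, 1998 + 10 = Sep 15, 1998 to Sep 5, 1998 + 21 = Sep 26, 1998; Sep 24, 1998 falls inside that range.
(2) due by Sep 24, 1998 + 34 days = Oct 28, 1998; done Nov 1, 1998 — 4 days late.

Step 2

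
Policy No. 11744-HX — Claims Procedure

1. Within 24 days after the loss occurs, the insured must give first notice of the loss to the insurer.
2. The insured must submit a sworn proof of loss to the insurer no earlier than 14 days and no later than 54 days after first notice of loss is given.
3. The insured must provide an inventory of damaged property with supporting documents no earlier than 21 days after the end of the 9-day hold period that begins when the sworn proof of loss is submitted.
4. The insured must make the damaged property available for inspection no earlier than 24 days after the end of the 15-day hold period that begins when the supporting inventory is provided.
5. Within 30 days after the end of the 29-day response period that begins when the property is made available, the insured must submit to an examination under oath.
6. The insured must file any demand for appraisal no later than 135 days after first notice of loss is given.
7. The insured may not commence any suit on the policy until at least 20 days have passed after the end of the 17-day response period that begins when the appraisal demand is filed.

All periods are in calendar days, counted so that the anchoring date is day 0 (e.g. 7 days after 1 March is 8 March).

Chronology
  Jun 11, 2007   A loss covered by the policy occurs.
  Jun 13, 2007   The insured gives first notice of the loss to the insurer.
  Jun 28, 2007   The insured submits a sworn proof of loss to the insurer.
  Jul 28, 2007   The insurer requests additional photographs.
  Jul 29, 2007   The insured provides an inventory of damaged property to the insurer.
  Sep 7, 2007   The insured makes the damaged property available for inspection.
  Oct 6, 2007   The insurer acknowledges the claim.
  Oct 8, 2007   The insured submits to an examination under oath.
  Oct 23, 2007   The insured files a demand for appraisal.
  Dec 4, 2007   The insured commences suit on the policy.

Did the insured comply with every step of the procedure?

(1) due by Jun 11, 2007 + 24 days = Jul 5, 2007; completed Jun 13, 2007, before the deadline.
(2) the permitted window runs from Jun 13, 2007 + 14 = Jun 27, 2007 to Jun 13, 2007 + 54 = Aug 6, 2007; done Jun 28, 2007 — within the window.
(3) permitted from Jul 7, 2007 + 21 days = Jul 28, 2007 onward; done Jul 29, 2007 — permitted.
(4) permitted from Aug 13, 2007 + 24 days = Sep 6, 2007 onward; Sep 7, 2007 is on or after that date.
(5) due by Oct 6, 2007 + 30 days = Nov 5, 2007; done Oct 8, 2007 — timely.
(6) due by Jun 13, 2007 + 135 days = Oct 26, 2007; Oct 23, 2007 is within that limit.
(7) permitted from Nov 9, 2007 + 20 days = Nov 29, 2007 onward; done Dec 4, 2007, after the minimum wait.

Yes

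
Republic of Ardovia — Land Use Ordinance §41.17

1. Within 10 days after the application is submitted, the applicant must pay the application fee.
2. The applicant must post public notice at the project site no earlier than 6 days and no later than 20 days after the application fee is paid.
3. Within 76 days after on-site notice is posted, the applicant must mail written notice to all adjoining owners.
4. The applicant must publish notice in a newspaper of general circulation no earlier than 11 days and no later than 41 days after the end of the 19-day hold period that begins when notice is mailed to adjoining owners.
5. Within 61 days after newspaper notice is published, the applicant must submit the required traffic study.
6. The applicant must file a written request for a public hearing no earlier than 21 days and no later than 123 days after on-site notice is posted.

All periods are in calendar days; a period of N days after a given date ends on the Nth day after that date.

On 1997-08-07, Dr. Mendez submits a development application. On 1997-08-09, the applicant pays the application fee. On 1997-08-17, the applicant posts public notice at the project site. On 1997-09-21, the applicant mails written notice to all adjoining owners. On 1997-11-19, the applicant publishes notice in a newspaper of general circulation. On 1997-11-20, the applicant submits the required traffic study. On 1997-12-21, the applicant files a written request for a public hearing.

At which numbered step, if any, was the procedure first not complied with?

Step 1: 10 days after 1997-08-07 (when the application is submitted) is 1997-08-17; 1997-08-09 is within that limit.
Step 2: the window is 6–20 days after 1997-08-09 (when the application fee is paid), so 1997-08-15 through 1997-08-29; done 1997-08-17, which is between those dates.
Step 3: 76 days after 1997-08-17 (when on-site notice is posted) is 1997-11-01; 1997-09-21 is within that limit.
Step 4: the window is 11–41 days after 1997-10-10 (end of the 19-day hold period, which began when notice is mailed to adjoining owners on 1997-09-21), so 1997-10-21 through 1997-11-20; done 1997-11-19, which is between those dates.
Step 5: 61 days after 1997-11-19 (when newspaper notice is published) is 1998-01-19; done 1997-11-20 — timely.
Step 6: the window is 21–123 days after 1997-08-17 (when on-site notice is posted), so 1997-09-07 through 1997-12-18; 1997-12-21 is 3 days past the end of the window.

Step 6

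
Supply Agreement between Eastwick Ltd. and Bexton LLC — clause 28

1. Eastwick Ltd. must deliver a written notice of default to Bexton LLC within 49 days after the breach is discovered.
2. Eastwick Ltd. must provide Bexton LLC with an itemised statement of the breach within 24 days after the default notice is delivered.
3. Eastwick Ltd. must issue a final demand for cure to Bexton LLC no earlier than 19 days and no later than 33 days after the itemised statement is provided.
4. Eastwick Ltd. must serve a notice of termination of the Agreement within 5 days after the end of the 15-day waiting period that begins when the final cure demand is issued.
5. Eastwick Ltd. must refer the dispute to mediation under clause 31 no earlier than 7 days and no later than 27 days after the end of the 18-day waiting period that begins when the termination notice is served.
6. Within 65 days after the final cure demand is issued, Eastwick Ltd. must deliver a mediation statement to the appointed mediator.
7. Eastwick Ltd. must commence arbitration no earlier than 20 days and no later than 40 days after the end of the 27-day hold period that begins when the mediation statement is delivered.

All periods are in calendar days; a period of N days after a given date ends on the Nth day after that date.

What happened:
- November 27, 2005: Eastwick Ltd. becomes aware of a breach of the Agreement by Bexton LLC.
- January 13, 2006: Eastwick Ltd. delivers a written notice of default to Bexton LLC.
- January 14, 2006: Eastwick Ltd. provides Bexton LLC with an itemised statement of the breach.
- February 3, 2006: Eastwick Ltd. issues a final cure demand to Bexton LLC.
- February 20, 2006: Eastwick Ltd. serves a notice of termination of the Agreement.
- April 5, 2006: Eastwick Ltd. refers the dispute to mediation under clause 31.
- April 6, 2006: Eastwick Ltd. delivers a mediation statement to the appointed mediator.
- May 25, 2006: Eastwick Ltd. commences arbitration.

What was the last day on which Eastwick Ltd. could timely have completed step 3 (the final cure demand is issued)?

February 16, 2006

Step 3 runs from January 14, 2006, when the itemised statement is provided. The window is 19–33 days after January 14, 2006; it closes on February 16, 2006.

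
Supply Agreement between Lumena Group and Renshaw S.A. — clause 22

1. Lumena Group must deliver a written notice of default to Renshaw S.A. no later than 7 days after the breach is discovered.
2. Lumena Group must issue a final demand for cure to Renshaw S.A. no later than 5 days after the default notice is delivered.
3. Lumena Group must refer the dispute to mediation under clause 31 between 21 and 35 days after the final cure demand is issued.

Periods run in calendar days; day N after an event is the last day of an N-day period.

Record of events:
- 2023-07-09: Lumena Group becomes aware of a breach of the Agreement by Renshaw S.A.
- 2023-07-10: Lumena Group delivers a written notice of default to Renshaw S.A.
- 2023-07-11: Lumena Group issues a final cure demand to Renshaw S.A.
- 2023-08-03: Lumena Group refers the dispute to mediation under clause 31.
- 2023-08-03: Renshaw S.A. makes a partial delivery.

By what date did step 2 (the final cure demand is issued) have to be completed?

Step 2 runs from 2023-07-10, when the default notice is delivered. 5 days after 2023-07-10 is 2023-07-15.

2023-07-15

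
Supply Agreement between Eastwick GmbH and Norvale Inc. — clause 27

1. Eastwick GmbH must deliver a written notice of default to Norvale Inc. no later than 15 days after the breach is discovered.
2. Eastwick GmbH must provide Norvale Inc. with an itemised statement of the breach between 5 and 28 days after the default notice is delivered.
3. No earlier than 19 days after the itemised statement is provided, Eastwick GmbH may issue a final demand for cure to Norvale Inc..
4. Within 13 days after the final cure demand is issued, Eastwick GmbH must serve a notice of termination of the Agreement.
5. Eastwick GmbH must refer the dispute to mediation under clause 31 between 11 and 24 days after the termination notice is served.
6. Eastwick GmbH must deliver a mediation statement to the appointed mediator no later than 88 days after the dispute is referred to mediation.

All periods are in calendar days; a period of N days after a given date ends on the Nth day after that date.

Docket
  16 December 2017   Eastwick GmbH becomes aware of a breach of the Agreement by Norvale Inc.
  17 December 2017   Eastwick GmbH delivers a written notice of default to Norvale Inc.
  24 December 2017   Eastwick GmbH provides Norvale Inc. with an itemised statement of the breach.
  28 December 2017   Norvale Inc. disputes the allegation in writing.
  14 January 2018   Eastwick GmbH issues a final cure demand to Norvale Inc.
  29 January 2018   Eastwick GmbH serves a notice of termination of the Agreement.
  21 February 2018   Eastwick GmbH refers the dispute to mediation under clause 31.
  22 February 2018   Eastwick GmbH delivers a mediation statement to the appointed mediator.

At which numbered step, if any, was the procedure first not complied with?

Step 1: 15 days after 16 December 2017 (when the breach is discovered) is 31 December 2017; done 17 December 2017 — timely.
Step 2: the window is 5–28 days after 17 December 2017 (when the default notice is delivered), so 22 December 2017 through 14 January 2018; done 24 December 2017, which is between those dates.
Step 3: the earliest permitted date is 19 days after 24 December 2017 (when the itemised statement is provided), i.e. 12 January 2018; done 14 January 2018 — permitted.
Step 4: 13 days after 14 January 2018 (when the final cure demand is issued) is 27 January 2018; not done until 29 January 2018, 2 days after the deadline.
The analysis stops there.

Step 4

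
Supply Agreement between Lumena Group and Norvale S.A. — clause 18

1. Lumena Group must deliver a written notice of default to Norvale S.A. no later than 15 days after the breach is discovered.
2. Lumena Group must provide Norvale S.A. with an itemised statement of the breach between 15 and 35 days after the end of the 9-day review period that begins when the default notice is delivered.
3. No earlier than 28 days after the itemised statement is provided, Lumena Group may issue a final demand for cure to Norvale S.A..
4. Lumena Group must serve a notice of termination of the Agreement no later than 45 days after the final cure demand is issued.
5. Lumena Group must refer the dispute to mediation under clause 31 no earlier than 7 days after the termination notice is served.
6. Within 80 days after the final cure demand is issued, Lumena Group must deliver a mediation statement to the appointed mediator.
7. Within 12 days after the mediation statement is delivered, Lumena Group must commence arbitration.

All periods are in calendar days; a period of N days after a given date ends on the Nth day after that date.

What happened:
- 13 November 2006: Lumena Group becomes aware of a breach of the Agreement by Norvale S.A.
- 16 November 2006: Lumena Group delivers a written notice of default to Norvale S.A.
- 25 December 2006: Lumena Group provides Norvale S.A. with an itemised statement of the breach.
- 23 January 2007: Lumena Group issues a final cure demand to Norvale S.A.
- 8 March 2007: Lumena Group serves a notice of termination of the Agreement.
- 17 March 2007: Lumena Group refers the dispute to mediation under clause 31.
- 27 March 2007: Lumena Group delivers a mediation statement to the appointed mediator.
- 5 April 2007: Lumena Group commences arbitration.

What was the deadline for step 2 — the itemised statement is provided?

30 December 2006

The default notice is delivered on 16 November 2006; the 9-day review period therefore ends 25 November 2006, and step 2 runs from that date. The window is 15–35 days after 25 November 2006; it closes on 30 December 2006.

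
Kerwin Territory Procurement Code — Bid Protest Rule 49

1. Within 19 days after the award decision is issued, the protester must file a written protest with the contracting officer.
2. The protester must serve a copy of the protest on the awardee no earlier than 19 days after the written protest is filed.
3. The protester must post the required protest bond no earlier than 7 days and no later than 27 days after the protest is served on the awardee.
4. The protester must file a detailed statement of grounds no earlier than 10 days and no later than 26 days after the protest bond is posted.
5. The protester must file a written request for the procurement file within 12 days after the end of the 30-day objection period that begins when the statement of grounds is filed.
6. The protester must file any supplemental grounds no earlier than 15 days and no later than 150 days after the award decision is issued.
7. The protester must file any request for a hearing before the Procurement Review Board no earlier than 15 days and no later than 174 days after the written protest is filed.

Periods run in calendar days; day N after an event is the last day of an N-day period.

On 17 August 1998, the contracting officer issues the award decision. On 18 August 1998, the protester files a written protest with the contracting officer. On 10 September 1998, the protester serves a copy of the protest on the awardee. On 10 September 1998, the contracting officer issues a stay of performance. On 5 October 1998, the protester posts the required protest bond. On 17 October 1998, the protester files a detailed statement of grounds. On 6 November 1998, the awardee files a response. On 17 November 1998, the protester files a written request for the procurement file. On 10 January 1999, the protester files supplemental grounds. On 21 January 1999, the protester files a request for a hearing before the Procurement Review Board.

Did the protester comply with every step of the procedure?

Yes

(1) due by 17 August 1998 + 19 days = 5 September 1998; completed 18 August 1998, before the deadline.
(2) permitted from 18 August 1998 + 19 days = 6 September 1998 onward; done 10 September 1998 — permitted.
(3) the permitted window runs from 10 September 1998 + 7 = 17 September 1998 to 10 September 1998 + 27 = 7 October 1998; done 5 October 1998, which is between those dates.
(4) the permitted window runs from 5 October 1998 + 10 = 15 October 1998 to 5 October 1998 + 26 = 31 October 1998; done 17 October 1998, which is between those dates.
(5) due by 16 November 1998 + 12 days = 28 November 1998; completed 17 November 1998, before the deadline.
(6) the permitted window runs from 17 August 1998 + 15 = 1 September 1998 to 17 August 1998 + 150 = 14 January 1999; 10 January 1999 falls inside that range.
(7) the permitted window runs from 18 August 1998 + 15 = 2 September 1998 to 18 August 1998 + 174 = 8 February 1999; done 21 January 1999, which is between those dates.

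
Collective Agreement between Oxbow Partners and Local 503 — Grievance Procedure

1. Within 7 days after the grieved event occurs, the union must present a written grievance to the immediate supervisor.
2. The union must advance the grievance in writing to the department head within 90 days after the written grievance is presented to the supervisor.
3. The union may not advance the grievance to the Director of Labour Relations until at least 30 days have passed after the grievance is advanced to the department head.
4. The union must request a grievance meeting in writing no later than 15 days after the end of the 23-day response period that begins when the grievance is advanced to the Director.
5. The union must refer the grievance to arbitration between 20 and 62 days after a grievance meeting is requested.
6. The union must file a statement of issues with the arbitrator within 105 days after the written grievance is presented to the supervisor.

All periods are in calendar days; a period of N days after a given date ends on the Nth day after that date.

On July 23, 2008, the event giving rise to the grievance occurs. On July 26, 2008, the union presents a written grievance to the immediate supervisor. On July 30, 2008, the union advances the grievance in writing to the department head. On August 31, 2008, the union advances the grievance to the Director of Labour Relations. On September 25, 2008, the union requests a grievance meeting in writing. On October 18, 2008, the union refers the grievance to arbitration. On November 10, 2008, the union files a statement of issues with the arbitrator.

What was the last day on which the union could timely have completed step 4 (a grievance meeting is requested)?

October 8, 2008

The grievance is advanced to the Director on August 31, 2008; the 23-day response period therefore ends September 23, 2008, and step 4 runs from that date. 15 days after September 23, 2008 is October 8, 2008.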